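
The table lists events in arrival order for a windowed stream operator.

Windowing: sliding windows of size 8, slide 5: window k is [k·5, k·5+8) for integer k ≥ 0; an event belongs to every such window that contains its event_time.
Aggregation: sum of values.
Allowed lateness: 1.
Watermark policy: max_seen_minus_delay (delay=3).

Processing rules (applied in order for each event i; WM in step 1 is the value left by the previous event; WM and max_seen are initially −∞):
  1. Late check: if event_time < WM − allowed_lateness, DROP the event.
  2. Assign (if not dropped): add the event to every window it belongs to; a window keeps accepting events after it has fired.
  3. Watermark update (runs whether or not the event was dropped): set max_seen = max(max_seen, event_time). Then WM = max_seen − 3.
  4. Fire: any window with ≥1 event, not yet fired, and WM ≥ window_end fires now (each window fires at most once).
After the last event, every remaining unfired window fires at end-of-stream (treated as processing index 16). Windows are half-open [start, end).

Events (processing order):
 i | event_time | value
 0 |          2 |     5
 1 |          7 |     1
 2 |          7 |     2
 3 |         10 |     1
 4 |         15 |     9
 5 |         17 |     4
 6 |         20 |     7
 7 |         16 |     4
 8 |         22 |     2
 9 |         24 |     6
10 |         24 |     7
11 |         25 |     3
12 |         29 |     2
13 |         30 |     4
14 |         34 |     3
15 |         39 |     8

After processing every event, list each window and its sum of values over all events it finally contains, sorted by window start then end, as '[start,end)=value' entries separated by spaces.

[0,8)=8 [5,13)=4 [10,18)=18 [15,23)=26 [20,28)=25 [25,33)=9 [30,38)=7 [35,43)=8

i=0 t=2 v=5: → [0,8); WM=-1
i=1 t=7 v=1: → [5,13),[0,8); WM=4
i=2 t=7 v=2: → [5,13),[0,8); WM=4
i=3 t=10 v=1: → [10,18),[5,13); WM=7
i=4 t=15 v=9: → [15,23),[10,18); WM=12; [0,8) fires=8
i=5 t=17 v=4: → [15,23),[10,18); WM=14; [5,13) fires=4
i=6 t=20 v=7: → [20,28),[15,23); WM=17
i=7 t=16 v=4: → [15,23),[10,18); WM=17
i=8 t=22 v=2: → [20,28),[15,23); WM=19; [10,18) fires=18
i=9 t=24 v=6: → [20,28); WM=21
i=10 t=24 v=7: → [20,28); WM=21
i=11 t=25 v=3: → [25,33),[20,28); WM=22
i=12 t=29 v=2: → [25,33); WM=26; [15,23) fires=26
i=13 t=30 v=4: → [30,38),[25,33); WM=27
i=14 t=34 v=3: → [30,38); WM=31; [20,28) fires=25
i=15 t=39 v=8: → [35,43); WM=36; [25,33) fires=9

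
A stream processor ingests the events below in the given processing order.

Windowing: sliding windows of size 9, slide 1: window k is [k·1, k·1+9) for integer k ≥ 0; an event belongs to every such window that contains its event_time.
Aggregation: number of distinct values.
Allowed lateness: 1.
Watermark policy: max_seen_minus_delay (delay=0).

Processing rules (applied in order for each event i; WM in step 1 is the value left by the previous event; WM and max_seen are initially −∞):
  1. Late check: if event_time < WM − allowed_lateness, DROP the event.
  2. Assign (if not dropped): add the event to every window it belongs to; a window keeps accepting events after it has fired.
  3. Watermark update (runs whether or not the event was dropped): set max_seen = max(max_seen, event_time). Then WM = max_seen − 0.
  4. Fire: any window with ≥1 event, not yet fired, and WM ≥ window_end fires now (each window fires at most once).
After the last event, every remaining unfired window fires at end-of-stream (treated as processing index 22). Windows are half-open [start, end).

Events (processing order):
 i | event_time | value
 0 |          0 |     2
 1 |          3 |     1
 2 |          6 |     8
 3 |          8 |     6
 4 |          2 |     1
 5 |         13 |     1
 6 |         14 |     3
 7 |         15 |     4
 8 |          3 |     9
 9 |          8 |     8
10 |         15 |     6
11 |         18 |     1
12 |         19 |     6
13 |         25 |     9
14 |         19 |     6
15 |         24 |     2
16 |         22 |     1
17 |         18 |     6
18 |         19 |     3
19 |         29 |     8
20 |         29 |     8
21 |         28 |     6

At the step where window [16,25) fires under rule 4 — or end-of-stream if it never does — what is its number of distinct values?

i=0 t=0 v=2: → [0,9); WM=0
i=1 t=3 v=1: → [3,12),[2,11),[1,10),[0,9); WM=3
i=2 t=6 v=8: → [6,15),[5,14),[4,13),[3,12),[2,11),[1,10),[0,9); WM=6
i=3 t=8 v=6: → [8,17),[7,16),[6,15),[5,14),[4,13),[3,12),[2,11),[1,10),[0,9); WM=8
i=4 t=2 v=1: DROP (t<8-1); WM=8
i=5 t=13 v=1: → [13,22),[12,21),[11,20),[10,19),[9,18),[8,17),[7,16),[6,15),[5,14); WM=13; [0,9) fires=4 [1,10) fires=3 [2,11) fires=3 [3,12) fires=3 [4,13) fires=2
i=6 t=14 v=3: → [14,23),[13,22),[12,21),[11,20),[10,19),[9,18),[8,17),[7,16),[6,15); WM=14; [5,14) fires=3
i=7 t=15 v=4: → [15,24),[14,23),[13,22),[12,21),[11,20),[10,19),[9,18),[8,17),[7,16); WM=15; [6,15) fires=4
i=8 t=3 v=9: DROP (t<15-1); WM=15
i=9 t=8 v=8: DROP (t<15-1); WM=15
i=10 t=15 v=6: → [15,24),[14,23),[13,22),[12,21),[11,20),[10,19),[9,18),[8,17),[7,16); WM=15
i=11 t=18 v=1: → [18,27),[17,26),[16,25),[15,24),[14,23),[13,22),[12,21),[11,20),[10,19); WM=18; [7,16) fires=4 [8,17) fires=4 [9,18) fires=4
i=12 t=19 v=6: → [19,28),[18,27),[17,26),[16,25),[15,24),[14,23),[13,22),[12,21),[11,20); WM=19; [10,19) fires=4
i=13 t=25 v=9: → [25,34),[24,33),[23,32),[22,31),[21,30),[20,29),[19,28),[18,27),[17,26); WM=25; [11,20) fires=4 [12,21) fires=4 [13,22) fires=4 [14,23) fires=4 [15,24) fires=3 [16,25) fires=2
i=14 t=19 v=6: DROP (t<25-1); WM=25
i=15 t=24 v=2: → [24,33),[23,32),[22,31),[21,30),[20,29),[19,28),[18,27),[17,26),[16,25); WM=25
i=16 t=22 v=1: DROP (t<25-1); WM=25
i=17 t=18 v=6: DROP (t<25-1); WM=25
i=18 t=19 v=3: DROP (t<25-1); WM=25
i=19 t=29 v=8: → [29,38),[28,37),[27,36),[26,35),[25,34),[24,33),[23,32),[22,31),[21,30); WM=29; [17,26) fires=4 [18,27) fires=4 [19,28) fires=3 [20,29) fires=2
i=20 t=29 v=8: → [29,38),[28,37),[27,36),[26,35),[25,34),[24,33),[23,32),[22,31),[21,30); WM=29
i=21 t=28 v=6: → [28,37),[27,36),[26,35),[25,34),[24,33),[23,32),[22,31),[21,30),[20,29); WM=29

2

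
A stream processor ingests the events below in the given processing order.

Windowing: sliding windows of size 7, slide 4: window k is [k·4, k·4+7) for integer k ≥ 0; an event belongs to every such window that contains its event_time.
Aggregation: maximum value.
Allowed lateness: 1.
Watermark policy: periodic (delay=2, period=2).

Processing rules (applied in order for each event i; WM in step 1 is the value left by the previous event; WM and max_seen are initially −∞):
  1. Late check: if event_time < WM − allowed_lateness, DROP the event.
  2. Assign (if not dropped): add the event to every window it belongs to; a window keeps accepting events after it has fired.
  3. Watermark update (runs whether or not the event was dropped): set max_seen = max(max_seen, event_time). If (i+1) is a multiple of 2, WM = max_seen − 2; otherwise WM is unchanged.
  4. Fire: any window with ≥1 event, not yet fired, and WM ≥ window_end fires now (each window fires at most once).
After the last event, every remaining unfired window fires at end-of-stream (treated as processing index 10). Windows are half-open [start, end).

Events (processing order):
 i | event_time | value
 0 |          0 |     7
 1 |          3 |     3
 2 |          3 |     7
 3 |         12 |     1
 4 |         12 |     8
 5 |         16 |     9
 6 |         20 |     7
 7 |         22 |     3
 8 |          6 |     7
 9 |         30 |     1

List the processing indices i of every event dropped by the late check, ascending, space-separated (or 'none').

8

i=0 t=0 v=7: → [0,7); WM=−∞
i=1 t=3 v=3: → [0,7); WM=1
i=2 t=3 v=7: → [0,7); WM=1
i=3 t=12 v=1: → [12,19),[8,15); WM=10; [0,7) fires=7
i=4 t=12 v=8: → [12,19),[8,15); WM=10
i=5 t=16 v=9: → [16,23),[12,19); WM=14
i=6 t=20 v=7: → [20,27),[16,23); WM=14
i=7 t=22 v=3: → [20,27),[16,23); WM=20; [8,15) fires=8 [12,19) fires=9
i=8 t=6 v=7: DROP (t<20-1); WM=20
i=9 t=30 v=1: → [28,35),[24,31); WM=28; [16,23) fires=9 [20,27) fires=7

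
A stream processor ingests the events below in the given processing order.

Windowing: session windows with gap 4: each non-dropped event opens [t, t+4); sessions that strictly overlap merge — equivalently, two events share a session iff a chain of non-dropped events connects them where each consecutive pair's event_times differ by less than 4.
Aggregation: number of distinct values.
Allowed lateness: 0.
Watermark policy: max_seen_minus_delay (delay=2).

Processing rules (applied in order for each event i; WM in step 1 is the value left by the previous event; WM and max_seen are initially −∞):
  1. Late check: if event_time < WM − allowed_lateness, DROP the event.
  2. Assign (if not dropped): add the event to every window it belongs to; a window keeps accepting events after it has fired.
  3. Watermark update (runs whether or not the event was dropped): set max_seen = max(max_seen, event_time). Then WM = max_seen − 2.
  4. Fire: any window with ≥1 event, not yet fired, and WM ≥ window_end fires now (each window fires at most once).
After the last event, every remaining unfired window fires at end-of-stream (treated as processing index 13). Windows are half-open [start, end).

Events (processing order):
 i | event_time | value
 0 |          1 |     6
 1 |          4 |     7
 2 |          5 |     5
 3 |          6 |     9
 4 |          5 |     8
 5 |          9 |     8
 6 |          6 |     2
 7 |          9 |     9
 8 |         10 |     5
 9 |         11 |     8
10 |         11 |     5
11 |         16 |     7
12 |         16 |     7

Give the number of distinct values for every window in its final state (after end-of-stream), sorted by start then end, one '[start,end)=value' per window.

[1,15)=5 [16,20)=1

i=0 t=1 v=6: → [1,5); WM=-1
i=1 t=4 v=7: → [1,8); WM=2
i=2 t=5 v=5: → [1,9); WM=3
i=3 t=6 v=9: → [1,10); WM=4
i=4 t=5 v=8: → [1,10); WM=4
i=5 t=9 v=8: → [1,13); WM=7
i=6 t=6 v=2: DROP (t<7-0); WM=7
i=7 t=9 v=9: → [1,13); WM=7
i=8 t=10 v=5: → [1,14); WM=8
i=9 t=11 v=8: → [1,15); WM=9
i=10 t=11 v=5: → [1,15); WM=9
i=11 t=16 v=7: → [16,20); WM=14
i=12 t=16 v=7: → [16,20); WM=14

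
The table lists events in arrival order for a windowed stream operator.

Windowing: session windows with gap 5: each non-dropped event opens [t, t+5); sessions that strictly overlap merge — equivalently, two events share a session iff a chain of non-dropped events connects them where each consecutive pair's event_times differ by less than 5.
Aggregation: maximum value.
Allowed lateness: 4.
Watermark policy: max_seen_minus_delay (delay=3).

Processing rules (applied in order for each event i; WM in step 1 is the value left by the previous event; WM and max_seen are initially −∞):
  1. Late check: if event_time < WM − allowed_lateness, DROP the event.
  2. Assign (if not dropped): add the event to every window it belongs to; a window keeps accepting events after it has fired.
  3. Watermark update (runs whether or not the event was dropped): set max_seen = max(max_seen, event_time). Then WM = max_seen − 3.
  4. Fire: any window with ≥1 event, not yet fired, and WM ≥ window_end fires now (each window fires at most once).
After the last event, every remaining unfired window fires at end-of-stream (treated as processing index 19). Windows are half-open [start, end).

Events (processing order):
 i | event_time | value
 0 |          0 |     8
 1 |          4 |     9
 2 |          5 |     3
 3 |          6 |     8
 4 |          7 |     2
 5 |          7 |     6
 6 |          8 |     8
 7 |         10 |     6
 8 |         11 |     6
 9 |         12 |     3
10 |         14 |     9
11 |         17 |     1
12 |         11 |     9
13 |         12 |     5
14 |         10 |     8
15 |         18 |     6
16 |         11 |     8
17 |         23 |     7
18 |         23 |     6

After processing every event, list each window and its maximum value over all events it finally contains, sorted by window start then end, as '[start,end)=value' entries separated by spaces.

i=0 t=0 v=8: → [0,5); WM=-3
i=1 t=4 v=9: → [0,9); WM=1
i=2 t=5 v=3: → [0,10); WM=2
i=3 t=6 v=8: → [0,11); WM=3
i=4 t=7 v=2: → [0,12); WM=4
i=5 t=7 v=6: → [0,12); WM=4
i=6 t=8 v=8: → [0,13); WM=5
i=7 t=10 v=6: → [0,15); WM=7
i=8 t=11 v=6: → [0,16); WM=8
i=9 t=12 v=3: → [0,17); WM=9
i=10 t=14 v=9: → [0,19); WM=11
i=11 t=17 v=1: → [0,22); WM=14
i=12 t=11 v=9: → [0,22); WM=14
i=13 t=12 v=5: → [0,22); WM=14
i=14 t=10 v=8: → [0,22); WM=14
i=15 t=18 v=6: → [0,23); WM=15
i=16 t=11 v=8: → [0,23); WM=15
i=17 t=23 v=7: → [23,28); WM=20
i=18 t=23 v=6: → [23,28); WM=20

[0,23)=9 [23,28)=7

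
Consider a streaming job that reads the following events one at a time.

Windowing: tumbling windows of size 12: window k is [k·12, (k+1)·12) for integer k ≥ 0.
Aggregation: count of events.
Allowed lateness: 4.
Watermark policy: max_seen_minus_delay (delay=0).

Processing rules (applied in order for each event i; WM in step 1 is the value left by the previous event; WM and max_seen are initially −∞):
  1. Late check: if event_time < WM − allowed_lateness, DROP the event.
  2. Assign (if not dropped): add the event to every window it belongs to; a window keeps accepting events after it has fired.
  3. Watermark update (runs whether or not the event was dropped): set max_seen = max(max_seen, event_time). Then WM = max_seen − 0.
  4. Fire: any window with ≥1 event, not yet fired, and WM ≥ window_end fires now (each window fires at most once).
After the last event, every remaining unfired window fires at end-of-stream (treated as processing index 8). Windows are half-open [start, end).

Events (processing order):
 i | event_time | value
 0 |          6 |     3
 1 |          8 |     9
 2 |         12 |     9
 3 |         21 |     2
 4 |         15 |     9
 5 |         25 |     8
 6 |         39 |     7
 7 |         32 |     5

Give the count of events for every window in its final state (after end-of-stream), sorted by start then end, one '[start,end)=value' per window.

[0,12)=2 [12,24)=2 [24,36)=1 [36,48)=1

i=0 t=6 v=3: → [0,12); WM=6
i=1 t=8 v=9: → [0,12); WM=8
i=2 t=12 v=9: → [12,24); WM=12; [0,12) fires=2
i=3 t=21 v=2: → [12,24); WM=21
i=4 t=15 v=9: DROP (t<21-4); WM=21
i=5 t=25 v=8: → [24,36); WM=25; [12,24) fires=2
i=6 t=39 v=7: → [36,48); WM=39; [24,36) fires=1
i=7 t=32 v=5: DROP (t<39-4); WM=39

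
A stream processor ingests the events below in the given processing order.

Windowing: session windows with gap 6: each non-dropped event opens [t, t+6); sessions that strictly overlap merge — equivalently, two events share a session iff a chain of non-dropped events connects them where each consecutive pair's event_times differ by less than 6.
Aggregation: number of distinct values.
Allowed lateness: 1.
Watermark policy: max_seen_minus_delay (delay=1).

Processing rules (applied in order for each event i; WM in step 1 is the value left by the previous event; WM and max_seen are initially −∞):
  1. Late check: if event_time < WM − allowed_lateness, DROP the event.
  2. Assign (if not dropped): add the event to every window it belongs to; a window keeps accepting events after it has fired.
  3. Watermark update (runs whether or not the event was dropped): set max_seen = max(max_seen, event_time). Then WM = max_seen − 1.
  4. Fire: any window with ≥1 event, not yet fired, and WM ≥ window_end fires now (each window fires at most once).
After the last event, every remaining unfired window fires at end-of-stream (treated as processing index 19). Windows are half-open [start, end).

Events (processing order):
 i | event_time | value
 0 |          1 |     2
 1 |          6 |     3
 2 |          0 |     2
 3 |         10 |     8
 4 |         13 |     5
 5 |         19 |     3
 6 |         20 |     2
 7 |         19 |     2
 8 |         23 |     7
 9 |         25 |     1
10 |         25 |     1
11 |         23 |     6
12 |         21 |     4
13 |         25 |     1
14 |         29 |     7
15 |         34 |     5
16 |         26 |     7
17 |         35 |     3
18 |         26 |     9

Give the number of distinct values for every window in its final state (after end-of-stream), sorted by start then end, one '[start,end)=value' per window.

[1,19)=4 [19,41)=6

i=0 t=1 v=2: → [1,7); WM=0
i=1 t=6 v=3: → [1,12); WM=5
i=2 t=0 v=2: DROP (t<5-1); WM=5
i=3 t=10 v=8: → [1,16); WM=9
i=4 t=13 v=5: → [1,19); WM=12
i=5 t=19 v=3: → [19,25); WM=18
i=6 t=20 v=2: → [19,26); WM=19
i=7 t=19 v=2: → [19,26); WM=19
i=8 t=23 v=7: → [19,29); WM=22
i=9 t=25 v=1: → [19,31); WM=24
i=10 t=25 v=1: → [19,31); WM=24
i=11 t=23 v=6: → [19,31); WM=24
i=12 t=21 v=4: DROP (t<24-1); WM=24
i=13 t=25 v=1: → [19,31); WM=24
i=14 t=29 v=7: → [19,35); WM=28
i=15 t=34 v=5: → [19,40); WM=33
i=16 t=26 v=7: DROP (t<33-1); WM=33
i=17 t=35 v=3: → [19,41); WM=34
i=18 t=26 v=9: DROP (t<34-1); WM=34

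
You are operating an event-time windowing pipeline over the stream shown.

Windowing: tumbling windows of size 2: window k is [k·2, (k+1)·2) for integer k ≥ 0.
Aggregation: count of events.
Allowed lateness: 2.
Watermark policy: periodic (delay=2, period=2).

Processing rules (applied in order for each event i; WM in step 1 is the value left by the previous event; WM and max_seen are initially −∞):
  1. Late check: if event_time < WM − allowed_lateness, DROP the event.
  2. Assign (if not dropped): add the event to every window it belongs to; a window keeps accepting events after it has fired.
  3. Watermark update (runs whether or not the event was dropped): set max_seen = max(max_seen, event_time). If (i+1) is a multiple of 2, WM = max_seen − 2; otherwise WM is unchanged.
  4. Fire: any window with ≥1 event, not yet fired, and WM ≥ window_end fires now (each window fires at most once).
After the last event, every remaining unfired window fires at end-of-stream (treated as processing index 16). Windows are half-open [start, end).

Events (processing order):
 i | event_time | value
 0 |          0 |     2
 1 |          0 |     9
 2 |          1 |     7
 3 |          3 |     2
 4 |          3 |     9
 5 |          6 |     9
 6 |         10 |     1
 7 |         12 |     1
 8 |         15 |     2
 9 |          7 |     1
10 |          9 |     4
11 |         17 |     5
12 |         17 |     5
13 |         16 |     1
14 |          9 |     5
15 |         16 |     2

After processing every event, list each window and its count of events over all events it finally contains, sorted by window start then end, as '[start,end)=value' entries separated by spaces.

[0,2)=3 [2,4)=2 [6,8)=1 [10,12)=1 [12,14)=1 [14,16)=1 [16,18)=4

i=0 t=0 v=2: → [0,2); WM=−∞
i=1 t=0 v=9: → [0,2); WM=-2
i=2 t=1 v=7: → [0,2); WM=-2
i=3 t=3 v=2: → [2,4); WM=1
i=4 t=3 v=9: → [2,4); WM=1
i=5 t=6 v=9: → [6,8); WM=4; [0,2) fires=3 [2,4) fires=2
i=6 t=10 v=1: → [10,12); WM=4
i=7 t=12 v=1: → [12,14); WM=10; [6,8) fires=1
i=8 t=15 v=2: → [14,16); WM=10
i=9 t=7 v=1: DROP (t<10-2); WM=13; [10,12) fires=1
i=10 t=9 v=4: DROP (t<13-2); WM=13
i=11 t=17 v=5: → [16,18); WM=15; [12,14) fires=1
i=12 t=17 v=5: → [16,18); WM=15
i=13 t=16 v=1: → [16,18); WM=15
i=14 t=9 v=5: DROP (t<15-2); WM=15
i=15 t=16 v=2: → [16,18); WM=15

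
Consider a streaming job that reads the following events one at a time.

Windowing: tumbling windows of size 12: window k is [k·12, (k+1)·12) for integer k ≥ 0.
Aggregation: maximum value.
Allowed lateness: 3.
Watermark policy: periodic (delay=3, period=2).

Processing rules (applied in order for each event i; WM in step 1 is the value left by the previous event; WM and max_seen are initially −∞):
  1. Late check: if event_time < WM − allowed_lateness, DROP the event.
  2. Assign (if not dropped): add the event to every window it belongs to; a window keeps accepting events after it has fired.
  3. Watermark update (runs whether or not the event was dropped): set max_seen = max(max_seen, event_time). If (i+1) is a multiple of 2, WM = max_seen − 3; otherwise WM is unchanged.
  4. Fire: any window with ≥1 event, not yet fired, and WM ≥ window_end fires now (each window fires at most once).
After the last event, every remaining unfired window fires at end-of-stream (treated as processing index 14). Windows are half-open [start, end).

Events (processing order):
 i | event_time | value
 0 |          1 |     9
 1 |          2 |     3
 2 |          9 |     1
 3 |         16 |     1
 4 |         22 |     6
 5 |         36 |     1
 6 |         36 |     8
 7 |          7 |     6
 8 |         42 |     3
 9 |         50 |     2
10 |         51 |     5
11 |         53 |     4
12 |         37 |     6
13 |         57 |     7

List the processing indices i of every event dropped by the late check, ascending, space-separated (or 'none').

7 12

i=0 t=1 v=9: → [0,12); WM=−∞
i=1 t=2 v=3: → [0,12); WM=-1
i=2 t=9 v=1: → [0,12); WM=-1
i=3 t=16 v=1: → [12,24); WM=13; [0,12) fires=9
i=4 t=22 v=6: → [12,24); WM=13
i=5 t=36 v=1: → [36,48); WM=33; [12,24) fires=6
i=6 t=36 v=8: → [36,48); WM=33
i=7 t=7 v=6: DROP (t<33-3); WM=33
i=8 t=42 v=3: → [36,48); WM=33
i=9 t=50 v=2: → [48,60); WM=47
i=10 t=51 v=5: → [48,60); WM=47
i=11 t=53 v=4: → [48,60); WM=50; [36,48) fires=8
i=12 t=37 v=6: DROP (t<50-3); WM=50
i=13 t=57 v=7: → [48,60); WM=54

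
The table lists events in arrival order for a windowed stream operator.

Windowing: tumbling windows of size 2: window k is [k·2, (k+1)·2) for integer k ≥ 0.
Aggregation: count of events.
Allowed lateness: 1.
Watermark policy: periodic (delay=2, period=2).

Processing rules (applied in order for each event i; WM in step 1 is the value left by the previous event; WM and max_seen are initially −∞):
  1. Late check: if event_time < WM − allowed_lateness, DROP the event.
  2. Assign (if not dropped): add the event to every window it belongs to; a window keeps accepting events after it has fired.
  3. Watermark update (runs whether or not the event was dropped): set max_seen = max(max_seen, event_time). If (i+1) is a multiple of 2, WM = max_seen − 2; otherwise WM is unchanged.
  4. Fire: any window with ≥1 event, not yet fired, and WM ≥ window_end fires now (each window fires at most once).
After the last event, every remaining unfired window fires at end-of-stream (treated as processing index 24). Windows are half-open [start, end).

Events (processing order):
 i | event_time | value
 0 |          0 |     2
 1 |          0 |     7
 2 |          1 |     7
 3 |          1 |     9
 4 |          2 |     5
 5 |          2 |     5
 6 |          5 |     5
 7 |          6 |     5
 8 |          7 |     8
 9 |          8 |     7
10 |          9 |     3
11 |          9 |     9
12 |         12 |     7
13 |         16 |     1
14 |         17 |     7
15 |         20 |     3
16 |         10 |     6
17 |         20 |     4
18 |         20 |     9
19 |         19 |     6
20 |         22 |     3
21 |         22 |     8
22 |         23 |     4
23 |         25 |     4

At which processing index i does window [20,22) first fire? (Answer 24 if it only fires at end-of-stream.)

23

i=0 t=0 v=2: → [0,2); WM=−∞
i=1 t=0 v=7: → [0,2); WM=-2
i=2 t=1 v=7: → [0,2); WM=-2
i=3 t=1 v=9: → [0,2); WM=-1
i=4 t=2 v=5: → [2,4); WM=-1
i=5 t=2 v=5: → [2,4); WM=0
i=6 t=5 v=5: → [4,6); WM=0
i=7 t=6 v=5: → [6,8); WM=4; [0,2) fires=4 [2,4) fires=2
i=8 t=7 v=8: → [6,8); WM=4
i=9 t=8 v=7: → [8,10); WM=6; [4,6) fires=1
i=10 t=9 v=3: → [8,10); WM=6
i=11 t=9 v=9: → [8,10); WM=7
i=12 t=12 v=7: → [12,14); WM=7
i=13 t=16 v=1: → [16,18); WM=14; [6,8) fires=2 [8,10) fires=3 [12,14) fires=1
i=14 t=17 v=7: → [16,18); WM=14
i=15 t=20 v=3: → [20,22); WM=18; [16,18) fires=2
i=16 t=10 v=6: DROP (t<18-1); WM=18
i=17 t=20 v=4: → [20,22); WM=18
i=18 t=20 v=9: → [20,22); WM=18
i=19 t=19 v=6: → [18,20); WM=18
i=20 t=22 v=3: → [22,24); WM=18
i=21 t=22 v=8: → [22,24); WM=20; [18,20) fires=1
i=22 t=23 v=4: → [22,24); WM=20
i=23 t=25 v=4: → [24,26); WM=23; [20,22) fires=3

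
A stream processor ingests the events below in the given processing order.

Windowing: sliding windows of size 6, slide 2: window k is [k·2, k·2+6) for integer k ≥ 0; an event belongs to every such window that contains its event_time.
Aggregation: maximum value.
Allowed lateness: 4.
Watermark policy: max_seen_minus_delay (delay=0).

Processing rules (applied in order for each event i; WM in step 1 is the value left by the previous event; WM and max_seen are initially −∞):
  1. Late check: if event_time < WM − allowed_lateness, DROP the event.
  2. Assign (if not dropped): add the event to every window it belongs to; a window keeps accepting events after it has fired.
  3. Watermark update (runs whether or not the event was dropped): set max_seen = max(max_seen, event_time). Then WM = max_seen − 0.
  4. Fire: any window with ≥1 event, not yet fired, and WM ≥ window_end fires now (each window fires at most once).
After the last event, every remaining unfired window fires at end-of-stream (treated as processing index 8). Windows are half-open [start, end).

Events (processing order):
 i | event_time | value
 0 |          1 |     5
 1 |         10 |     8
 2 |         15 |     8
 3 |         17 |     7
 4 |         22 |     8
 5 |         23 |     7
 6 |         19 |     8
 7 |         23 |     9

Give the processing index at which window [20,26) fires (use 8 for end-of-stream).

i=0 t=1 v=5: → [0,6); WM=1
i=1 t=10 v=8: → [10,16),[8,14),[6,12); WM=10; [0,6) fires=5
i=2 t=15 v=8: → [14,20),[12,18),[10,16); WM=15; [6,12) fires=8 [8,14) fires=8
i=3 t=17 v=7: → [16,22),[14,20),[12,18); WM=17; [10,16) fires=8
i=4 t=22 v=8: → [22,28),[20,26),[18,24); WM=22; [12,18) fires=8 [14,20) fires=8 [16,22) fires=7
i=5 t=23 v=7: → [22,28),[20,26),[18,24); WM=23
i=6 t=19 v=8: → [18,24),[16,22),[14,20); WM=23
i=7 t=23 v=9: → [22,28),[20,26),[18,24); WM=23

8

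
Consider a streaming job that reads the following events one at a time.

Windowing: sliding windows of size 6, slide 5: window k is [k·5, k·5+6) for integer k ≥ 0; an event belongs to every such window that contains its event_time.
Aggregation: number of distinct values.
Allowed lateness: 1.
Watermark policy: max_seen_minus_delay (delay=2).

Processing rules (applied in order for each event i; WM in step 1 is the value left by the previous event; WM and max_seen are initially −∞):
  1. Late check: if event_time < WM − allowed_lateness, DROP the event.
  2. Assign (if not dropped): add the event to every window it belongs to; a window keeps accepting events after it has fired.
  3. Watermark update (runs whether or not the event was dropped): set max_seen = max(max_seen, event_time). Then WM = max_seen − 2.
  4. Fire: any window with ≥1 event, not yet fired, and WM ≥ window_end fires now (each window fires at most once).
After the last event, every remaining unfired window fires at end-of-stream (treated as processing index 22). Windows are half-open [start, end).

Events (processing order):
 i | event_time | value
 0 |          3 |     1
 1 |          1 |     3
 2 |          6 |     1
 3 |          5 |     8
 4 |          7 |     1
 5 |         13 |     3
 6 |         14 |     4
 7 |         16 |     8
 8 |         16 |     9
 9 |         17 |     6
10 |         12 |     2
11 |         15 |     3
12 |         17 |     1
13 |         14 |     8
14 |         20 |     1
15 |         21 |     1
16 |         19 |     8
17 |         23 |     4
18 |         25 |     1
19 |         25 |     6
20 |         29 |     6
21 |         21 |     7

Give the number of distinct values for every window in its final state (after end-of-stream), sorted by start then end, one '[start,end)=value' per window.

i=0 t=3 v=1: → [0,6); WM=1
i=1 t=1 v=3: → [0,6); WM=1
i=2 t=6 v=1: → [5,11); WM=4
i=3 t=5 v=8: → [5,11),[0,6); WM=4
i=4 t=7 v=1: → [5,11); WM=5
i=5 t=13 v=3: → [10,16); WM=11; [0,6) fires=3 [5,11) fires=2
i=6 t=14 v=4: → [10,16); WM=12
i=7 t=16 v=8: → [15,21); WM=14
i=8 t=16 v=9: → [15,21); WM=14
i=9 t=17 v=6: → [15,21); WM=15
i=10 t=12 v=2: DROP (t<15-1); WM=15
i=11 t=15 v=3: → [15,21),[10,16); WM=15
i=12 t=17 v=1: → [15,21); WM=15
i=13 t=14 v=8: → [10,16); WM=15
i=14 t=20 v=1: → [20,26),[15,21); WM=18; [10,16) fires=3
i=15 t=21 v=1: → [20,26); WM=19
i=16 t=19 v=8: → [15,21); WM=19
i=17 t=23 v=4: → [20,26); WM=21; [15,21) fires=5
i=18 t=25 v=1: → [25,31),[20,26); WM=23
i=19 t=25 v=6: → [25,31),[20,26); WM=23
i=20 t=29 v=6: → [25,31); WM=27; [20,26) fires=3
i=21 t=21 v=7: DROP (t<27-1); WM=27

[0,6)=3 [5,11)=2 [10,16)=3 [15,21)=5 [20,26)=3 [25,31)=2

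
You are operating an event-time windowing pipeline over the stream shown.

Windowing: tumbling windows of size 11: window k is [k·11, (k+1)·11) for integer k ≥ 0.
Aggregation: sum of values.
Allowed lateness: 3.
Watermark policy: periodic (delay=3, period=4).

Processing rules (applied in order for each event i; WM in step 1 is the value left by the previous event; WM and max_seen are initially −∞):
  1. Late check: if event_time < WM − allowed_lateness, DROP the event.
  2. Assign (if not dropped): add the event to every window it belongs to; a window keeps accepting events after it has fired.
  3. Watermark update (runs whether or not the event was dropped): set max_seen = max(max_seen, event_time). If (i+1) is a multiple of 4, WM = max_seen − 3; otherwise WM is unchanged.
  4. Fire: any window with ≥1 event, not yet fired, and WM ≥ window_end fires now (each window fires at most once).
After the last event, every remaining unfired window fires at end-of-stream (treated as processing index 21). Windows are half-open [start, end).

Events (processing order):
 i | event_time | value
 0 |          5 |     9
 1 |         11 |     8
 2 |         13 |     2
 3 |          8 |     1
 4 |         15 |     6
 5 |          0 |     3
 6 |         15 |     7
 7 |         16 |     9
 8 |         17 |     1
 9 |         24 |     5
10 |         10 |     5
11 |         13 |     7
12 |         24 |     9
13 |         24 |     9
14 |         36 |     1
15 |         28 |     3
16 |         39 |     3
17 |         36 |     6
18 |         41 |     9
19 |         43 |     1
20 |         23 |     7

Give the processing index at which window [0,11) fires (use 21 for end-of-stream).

7

i=0 t=5 v=9: → [0,11); WM=−∞
i=1 t=11 v=8: → [11,22); WM=−∞
i=2 t=13 v=2: → [11,22); WM=−∞
i=3 t=8 v=1: → [0,11); WM=10
i=4 t=15 v=6: → [11,22); WM=10
i=5 t=0 v=3: DROP (t<10-3); WM=10
i=6 t=15 v=7: → [11,22); WM=10
i=7 t=16 v=9: → [11,22); WM=13; [0,11) fires=10
i=8 t=17 v=1: → [11,22); WM=13
i=9 t=24 v=5: → [22,33); WM=13
i=10 t=10 v=5: → [0,11); WM=13
i=11 t=13 v=7: → [11,22); WM=21
i=12 t=24 v=9: → [22,33); WM=21
i=13 t=24 v=9: → [22,33); WM=21
i=14 t=36 v=1: → [33,44); WM=21
i=15 t=28 v=3: → [22,33); WM=33; [11,22) fires=40 [22,33) fires=26
i=16 t=39 v=3: → [33,44); WM=33
i=17 t=36 v=6: → [33,44); WM=33
i=18 t=41 v=9: → [33,44); WM=33
i=19 t=43 v=1: → [33,44); WM=40
i=20 t=23 v=7: DROP (t<40-3); WM=40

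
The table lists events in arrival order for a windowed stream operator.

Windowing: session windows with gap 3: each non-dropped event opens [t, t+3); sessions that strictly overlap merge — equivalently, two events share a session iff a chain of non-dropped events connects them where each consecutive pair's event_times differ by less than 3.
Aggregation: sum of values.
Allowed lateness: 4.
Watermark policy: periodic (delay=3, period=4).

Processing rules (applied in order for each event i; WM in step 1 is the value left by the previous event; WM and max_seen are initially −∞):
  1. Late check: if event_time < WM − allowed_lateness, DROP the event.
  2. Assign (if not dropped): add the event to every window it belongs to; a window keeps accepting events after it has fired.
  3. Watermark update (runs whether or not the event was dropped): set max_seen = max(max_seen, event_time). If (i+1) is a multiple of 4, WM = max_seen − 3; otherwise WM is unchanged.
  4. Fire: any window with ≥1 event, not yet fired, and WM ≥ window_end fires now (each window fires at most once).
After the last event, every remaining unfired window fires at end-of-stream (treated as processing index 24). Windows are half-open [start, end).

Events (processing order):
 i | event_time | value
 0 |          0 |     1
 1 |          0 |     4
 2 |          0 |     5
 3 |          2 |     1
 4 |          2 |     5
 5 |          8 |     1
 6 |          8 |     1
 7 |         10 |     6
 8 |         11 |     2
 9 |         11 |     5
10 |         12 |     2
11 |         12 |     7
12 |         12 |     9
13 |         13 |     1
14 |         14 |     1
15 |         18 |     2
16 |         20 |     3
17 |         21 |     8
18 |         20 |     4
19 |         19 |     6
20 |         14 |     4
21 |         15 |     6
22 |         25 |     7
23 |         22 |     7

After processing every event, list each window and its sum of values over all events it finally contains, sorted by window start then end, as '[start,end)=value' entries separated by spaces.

[0,5)=16 [8,18)=45 [18,25)=30 [25,28)=7

i=0 t=0 v=1: → [0,3); WM=−∞
i=1 t=0 v=4: → [0,3); WM=−∞
i=2 t=0 v=5: → [0,3); WM=−∞
i=3 t=2 v=1: → [0,5); WM=-1
i=4 t=2 v=5: → [0,5); WM=-1
i=5 t=8 v=1: → [8,11); WM=-1
i=6 t=8 v=1: → [8,11); WM=-1
i=7 t=10 v=6: → [8,13); WM=7
i=8 t=11 v=2: → [8,14); WM=7
i=9 t=11 v=5: → [8,14); WM=7
i=10 t=12 v=2: → [8,15); WM=7
i=11 t=12 v=7: → [8,15); WM=9
i=12 t=12 v=9: → [8,15); WM=9
i=13 t=13 v=1: → [8,16); WM=9
i=14 t=14 v=1: → [8,17); WM=9
i=15 t=18 v=2: → [18,21); WM=15
i=16 t=20 v=3: → [18,23); WM=15
i=17 t=21 v=8: → [18,24); WM=15
i=18 t=20 v=4: → [18,24); WM=15
i=19 t=19 v=6: → [18,24); WM=18
i=20 t=14 v=4: → [8,17); WM=18
i=21 t=15 v=6: → [8,18); WM=18
i=22 t=25 v=7: → [25,28); WM=18
i=23 t=22 v=7: → [18,25); WM=22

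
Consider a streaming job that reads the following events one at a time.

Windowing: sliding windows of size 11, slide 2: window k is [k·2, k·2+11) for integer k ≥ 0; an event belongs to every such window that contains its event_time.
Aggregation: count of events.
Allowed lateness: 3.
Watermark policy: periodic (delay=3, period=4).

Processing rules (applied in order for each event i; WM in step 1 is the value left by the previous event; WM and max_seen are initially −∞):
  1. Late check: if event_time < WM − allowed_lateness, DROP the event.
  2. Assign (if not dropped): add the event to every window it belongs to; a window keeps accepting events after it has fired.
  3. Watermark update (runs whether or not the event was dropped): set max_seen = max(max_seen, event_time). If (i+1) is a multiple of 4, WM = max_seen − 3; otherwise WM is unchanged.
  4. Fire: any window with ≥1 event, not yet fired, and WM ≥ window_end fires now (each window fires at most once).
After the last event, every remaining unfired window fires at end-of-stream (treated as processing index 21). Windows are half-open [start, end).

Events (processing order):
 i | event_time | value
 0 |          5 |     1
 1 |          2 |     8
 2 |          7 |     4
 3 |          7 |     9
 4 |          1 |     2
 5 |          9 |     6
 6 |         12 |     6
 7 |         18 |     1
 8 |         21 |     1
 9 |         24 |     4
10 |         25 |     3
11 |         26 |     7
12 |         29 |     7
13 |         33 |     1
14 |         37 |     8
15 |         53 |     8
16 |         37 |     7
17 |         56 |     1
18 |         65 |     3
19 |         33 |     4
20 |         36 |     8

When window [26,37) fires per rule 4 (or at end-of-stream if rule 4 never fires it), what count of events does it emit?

3

i=0 t=5 v=1: → [4,15),[2,13),[0,11); WM=−∞
i=1 t=2 v=8: → [2,13),[0,11); WM=−∞
i=2 t=7 v=4: → [6,17),[4,15),[2,13),[0,11); WM=−∞
i=3 t=7 v=9: → [6,17),[4,15),[2,13),[0,11); WM=4
i=4 t=1 v=2: → [0,11); WM=4
i=5 t=9 v=6: → [8,19),[6,17),[4,15),[2,13),[0,11); WM=4
i=6 t=12 v=6: → [12,23),[10,21),[8,19),[6,17),[4,15),[2,13); WM=4
i=7 t=18 v=1: → [18,29),[16,27),[14,25),[12,23),[10,21),[8,19); WM=15; [0,11) fires=6 [2,13) fires=6 [4,15) fires=5
i=8 t=21 v=1: → [20,31),[18,29),[16,27),[14,25),[12,23); WM=15
i=9 t=24 v=4: → [24,35),[22,33),[20,31),[18,29),[16,27),[14,25); WM=15
i=10 t=25 v=3: → [24,35),[22,33),[20,31),[18,29),[16,27); WM=15
i=11 t=26 v=7: → [26,37),[24,35),[22,33),[20,31),[18,29),[16,27); WM=23; [6,17) fires=4 [8,19) fires=3 [10,21) fires=2 [12,23) fires=3
i=12 t=29 v=7: → [28,39),[26,37),[24,35),[22,33),[20,31); WM=23
i=13 t=33 v=1: → [32,43),[30,41),[28,39),[26,37),[24,35); WM=23
i=14 t=37 v=8: → [36,47),[34,45),[32,43),[30,41),[28,39); WM=23
i=15 t=53 v=8: → [52,63),[50,61),[48,59),[46,57),[44,55); WM=50; [14,25) fires=3 [16,27) fires=5 [18,29) fires=5 [20,31) fires=5 [22,33) fires=4 [24,35) fires=5 [26,37) fires=3 [28,39) fires=3 [30,41) fires=2 [32,43) fires=2 [34,45) fires=1 [36,47) fires=1
i=16 t=37 v=7: DROP (t<50-3); WM=50
i=17 t=56 v=1: → [56,67),[54,65),[52,63),[50,61),[48,59),[46,57); WM=50
i=18 t=65 v=3: → [64,75),[62,73),[60,71),[58,69),[56,67); WM=50
i=19 t=33 v=4: DROP (t<50-3); WM=62; [44,55) fires=1 [46,57) fires=2 [48,59) fires=2 [50,61) fires=2
i=20 t=36 v=8: DROP (t<62-3); WM=62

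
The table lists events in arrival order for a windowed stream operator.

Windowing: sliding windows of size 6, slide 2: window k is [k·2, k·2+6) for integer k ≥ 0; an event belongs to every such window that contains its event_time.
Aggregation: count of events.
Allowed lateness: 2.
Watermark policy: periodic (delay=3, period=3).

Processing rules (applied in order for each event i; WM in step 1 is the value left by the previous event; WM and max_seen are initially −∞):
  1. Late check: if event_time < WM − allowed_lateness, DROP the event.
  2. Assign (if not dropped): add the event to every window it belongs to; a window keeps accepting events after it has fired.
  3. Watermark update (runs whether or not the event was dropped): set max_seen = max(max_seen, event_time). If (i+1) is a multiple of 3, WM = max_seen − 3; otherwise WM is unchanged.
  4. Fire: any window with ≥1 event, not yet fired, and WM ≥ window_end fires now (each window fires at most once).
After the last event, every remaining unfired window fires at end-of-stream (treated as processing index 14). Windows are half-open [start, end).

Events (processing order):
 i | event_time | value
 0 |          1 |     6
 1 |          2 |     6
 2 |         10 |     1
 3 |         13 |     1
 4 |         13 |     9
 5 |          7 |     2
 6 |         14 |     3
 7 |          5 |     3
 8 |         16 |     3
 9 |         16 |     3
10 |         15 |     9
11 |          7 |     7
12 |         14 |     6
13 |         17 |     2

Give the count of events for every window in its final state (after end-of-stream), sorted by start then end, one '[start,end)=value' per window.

i=0 t=1 v=6: → [0,6); WM=−∞
i=1 t=2 v=6: → [2,8),[0,6); WM=−∞
i=2 t=10 v=1: → [10,16),[8,14),[6,12); WM=7; [0,6) fires=2
i=3 t=13 v=1: → [12,18),[10,16),[8,14); WM=7
i=4 t=13 v=9: → [12,18),[10,16),[8,14); WM=7
i=5 t=7 v=2: → [6,12),[4,10),[2,8); WM=10; [2,8) fires=2 [4,10) fires=1
i=6 t=14 v=3: → [14,20),[12,18),[10,16); WM=10
i=7 t=5 v=3: DROP (t<10-2); WM=10
i=8 t=16 v=3: → [16,22),[14,20),[12,18); WM=13; [6,12) fires=2
i=9 t=16 v=3: → [16,22),[14,20),[12,18); WM=13
i=10 t=15 v=9: → [14,20),[12,18),[10,16); WM=13
i=11 t=7 v=7: DROP (t<13-2); WM=13
i=12 t=14 v=6: → [14,20),[12,18),[10,16); WM=13
i=13 t=17 v=2: → [16,22),[14,20),[12,18); WM=13

[0,6)=2 [2,8)=2 [4,10)=1 [6,12)=2 [8,14)=3 [10,16)=6 [12,18)=8 [14,20)=6 [16,22)=3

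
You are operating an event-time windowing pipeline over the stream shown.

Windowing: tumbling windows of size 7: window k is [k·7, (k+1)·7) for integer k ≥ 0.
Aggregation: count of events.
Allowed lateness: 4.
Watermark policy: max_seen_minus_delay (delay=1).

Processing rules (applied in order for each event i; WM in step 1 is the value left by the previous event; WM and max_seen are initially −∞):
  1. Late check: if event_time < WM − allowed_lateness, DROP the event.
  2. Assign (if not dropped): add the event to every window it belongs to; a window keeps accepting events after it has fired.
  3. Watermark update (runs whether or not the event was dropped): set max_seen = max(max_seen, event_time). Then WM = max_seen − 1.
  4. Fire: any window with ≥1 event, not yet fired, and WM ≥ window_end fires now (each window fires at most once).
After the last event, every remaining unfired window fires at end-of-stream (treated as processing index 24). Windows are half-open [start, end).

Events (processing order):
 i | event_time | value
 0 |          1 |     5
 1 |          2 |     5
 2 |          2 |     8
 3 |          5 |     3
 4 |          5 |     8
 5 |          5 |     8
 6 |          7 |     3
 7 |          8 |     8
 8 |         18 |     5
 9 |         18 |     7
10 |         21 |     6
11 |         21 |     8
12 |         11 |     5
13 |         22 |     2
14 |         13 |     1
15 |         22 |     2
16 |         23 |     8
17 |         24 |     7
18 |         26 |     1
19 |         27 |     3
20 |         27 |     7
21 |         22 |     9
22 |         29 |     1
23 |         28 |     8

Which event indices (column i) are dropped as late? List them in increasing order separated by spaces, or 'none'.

i=0 t=1 v=5: → [0,7); WM=0
i=1 t=2 v=5: → [0,7); WM=1
i=2 t=2 v=8: → [0,7); WM=1
i=3 t=5 v=3: → [0,7); WM=4
i=4 t=5 v=8: → [0,7); WM=4
i=5 t=5 v=8: → [0,7); WM=4
i=6 t=7 v=3: → [7,14); WM=6
i=7 t=8 v=8: → [7,14); WM=7; [0,7) fires=6
i=8 t=18 v=5: → [14,21); WM=17; [7,14) fires=2
i=9 t=18 v=7: → [14,21); WM=17
i=10 t=21 v=6: → [21,28); WM=20
i=11 t=21 v=8: → [21,28); WM=20
i=12 t=11 v=5: DROP (t<20-4); WM=20
i=13 t=22 v=2: → [21,28); WM=21; [14,21) fires=2
i=14 t=13 v=1: DROP (t<21-4); WM=21
i=15 t=22 v=2: → [21,28); WM=21
i=16 t=23 v=8: → [21,28); WM=22
i=17 t=24 v=7: → [21,28); WM=23
i=18 t=26 v=1: → [21,28); WM=25
i=19 t=27 v=3: → [21,28); WM=26
i=20 t=27 v=7: → [21,28); WM=26
i=21 t=22 v=9: → [21,28); WM=26
i=22 t=29 v=1: → [28,35); WM=28; [21,28) fires=10
i=23 t=28 v=8: → [28,35); WM=28

12 14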